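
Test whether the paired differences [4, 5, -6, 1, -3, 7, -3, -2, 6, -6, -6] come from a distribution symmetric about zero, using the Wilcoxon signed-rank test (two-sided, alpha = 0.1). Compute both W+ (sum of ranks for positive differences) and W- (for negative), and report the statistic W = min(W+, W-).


Step 1: Drop any zero differences (none here) and take |d_i|.
|d| = [4, 5, 6, 1, 3, 7, 3, 2, 6, 6, 6]
Step 2: Midrank |d_i| (ties get averaged ranks).
ranks: |4|->5, |5|->6, |6|->8.5, |1|->1, |3|->3.5, |7|->11, |3|->3.5, |2|->2, |6|->8.5, |6|->8.5, |6|->8.5
Step 3: Attach original signs; sum ranks with positive sign and with negative sign.
W+ = 5 + 6 + 1 + 11 + 8.5 = 31.5
W- = 8.5 + 3.5 + 3.5 + 2 + 8.5 + 8.5 = 34.5
(Check: W+ + W- = 66 should equal n(n+1)/2 = 66.)
Step 4: Test statistic W = min(W+, W-) = 31.5.
Step 5: Ties in |d|, so use the tie-corrected normal approximation.
        E[W] = n(n+1)/4 = 11*12/4 = 33.
        Tie groups: |d|=3 (t=2), |d|=6 (t=4); sum(t^3 - t) = 66.
        Var[W] = n(n+1)(2n+1)/24 - sum(t^3-t)/48 = 3036/24 - 66/48 = 125.125.
        z = (W - E[W]) / sqrt(Var[W]) = (31.5 - 33) / 11.1859 = -0.1341.
        Two-sided p = 2*Phi(z) = 0.893326.
Step 6: alpha = 0.1. fail to reject H0.

W+ = 31.5, W- = 34.5, W = min = 31.5, p = 0.893326, fail to reject H0.


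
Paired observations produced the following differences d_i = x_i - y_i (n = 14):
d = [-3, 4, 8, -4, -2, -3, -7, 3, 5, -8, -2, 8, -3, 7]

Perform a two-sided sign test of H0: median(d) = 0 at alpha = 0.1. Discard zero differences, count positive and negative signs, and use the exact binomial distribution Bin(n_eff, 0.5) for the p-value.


Step 1: Discard zero differences. Original n = 14; n_eff = number of nonzero differences = 14.
Nonzero differences (with sign): -3, +4, +8, -4, -2, -3, -7, +3, +5, -8, -2, +8, -3, +7
Step 2: Count signs: positive = 6, negative = 8.
Step 3: Under H0: P(positive) = 0.5, so the number of positives S ~ Bin(14, 0.5).
Step 4: Two-sided exact p-value = sum of Bin(14,0.5) probabilities at or below the observed probability = 0.790527.
Step 5: alpha = 0.1. fail to reject H0.

n_eff = 14, pos = 6, neg = 8, p = 0.790527, fail to reject H0.


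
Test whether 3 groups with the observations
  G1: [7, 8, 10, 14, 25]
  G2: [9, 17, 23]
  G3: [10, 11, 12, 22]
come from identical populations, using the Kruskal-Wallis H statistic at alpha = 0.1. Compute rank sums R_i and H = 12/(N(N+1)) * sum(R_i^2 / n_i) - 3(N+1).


Step 1: Combine all N = 12 observations and assign midranks.
sorted (value, group, rank): (7,G1,1), (8,G1,2), (9,G2,3), (10,G1,4.5), (10,G3,4.5), (11,G3,6), (12,G3,7), (14,G1,8), (17,G2,9), (22,G3,10), (23,G2,11), (25,G1,12)
Step 2: Sum ranks within each group.
R_1 = 27.5 (n_1 = 5)
R_2 = 23 (n_2 = 3)
R_3 = 27.5 (n_3 = 4)
Step 3: H = 12/(N(N+1)) * sum(R_i^2/n_i) - 3(N+1)
     = 12/(12*13) * (27.5^2/5 + 23^2/3 + 27.5^2/4) - 3*13
     = 0.076923 * 516.646 - 39
     = 0.741987.
Step 4: Ties present; correction factor C = 1 - 6/(12^3 - 12) = 0.996503. Corrected H = 0.741987 / 0.996503 = 0.744591.
Step 5: Under H0, H ~ chi^2(2); p-value = 0.689151.
Step 6: alpha = 0.1. fail to reject H0.

H = 0.7446, df = 2, p = 0.689151, fail to reject H0.


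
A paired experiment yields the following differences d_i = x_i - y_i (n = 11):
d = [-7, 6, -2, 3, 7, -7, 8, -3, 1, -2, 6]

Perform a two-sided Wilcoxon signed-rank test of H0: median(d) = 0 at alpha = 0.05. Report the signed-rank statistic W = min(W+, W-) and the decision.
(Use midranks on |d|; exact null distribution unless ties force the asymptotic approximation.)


Step 1: Drop any zero differences (none here) and take |d_i|.
|d| = [7, 6, 2, 3, 7, 7, 8, 3, 1, 2, 6]
Step 2: Midrank |d_i| (ties get averaged ranks).
ranks: |7|->9, |6|->6.5, |2|->2.5, |3|->4.5, |7|->9, |7|->9, |8|->11, |3|->4.5, |1|->1, |2|->2.5, |6|->6.5
Step 3: Attach original signs; sum ranks with positive sign and with negative sign.
W+ = 6.5 + 4.5 + 9 + 11 + 1 + 6.5 = 38.5
W- = 9 + 2.5 + 9 + 4.5 + 2.5 = 27.5
(Check: W+ + W- = 66 should equal n(n+1)/2 = 66.)
Step 4: Test statistic W = min(W+, W-) = 27.5.
Step 5: Ties in |d|, so use the tie-corrected normal approximation.
        E[W] = n(n+1)/4 = 11*12/4 = 33.
        Tie groups: |d|=2 (t=2), |d|=3 (t=2), |d|=6 (t=2), |d|=7 (t=3); sum(t^3 - t) = 42.
        Var[W] = n(n+1)(2n+1)/24 - sum(t^3-t)/48 = 3036/24 - 42/48 = 125.625.
        z = (W - E[W]) / sqrt(Var[W]) = (27.5 - 33) / 11.2083 = -0.4907.
        Two-sided p = 2*Phi(z) = 0.623632.
Step 6: alpha = 0.05. fail to reject H0.

W+ = 38.5, W- = 27.5, W = min = 27.5, p = 0.623632, fail to reject H0.


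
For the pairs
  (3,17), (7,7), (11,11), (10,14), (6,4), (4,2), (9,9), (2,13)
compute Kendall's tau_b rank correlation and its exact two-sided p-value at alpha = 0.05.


Step 1: Enumerate the 28 unordered pairs (i,j) with i<j and classify each by sign(x_j-x_i) * sign(y_j-y_i).
  (1,2):dx=+4,dy=-10->D; (1,3):dx=+8,dy=-6->D; (1,4):dx=+7,dy=-3->D; (1,5):dx=+3,dy=-13->D
  (1,6):dx=+1,dy=-15->D; (1,7):dx=+6,dy=-8->D; (1,8):dx=-1,dy=-4->C; (2,3):dx=+4,dy=+4->C
  (2,4):dx=+3,dy=+7->C; (2,5):dx=-1,dy=-3->C; (2,6):dx=-3,dy=-5->C; (2,7):dx=+2,dy=+2->C
  (2,8):dx=-5,dy=+6->D; (3,4):dx=-1,dy=+3->D; (3,5):dx=-5,dy=-7->C; (3,6):dx=-7,dy=-9->C
  (3,7):dx=-2,dy=-2->C; (3,8):dx=-9,dy=+2->D; (4,5):dx=-4,dy=-10->C; (4,6):dx=-6,dy=-12->C
  (4,7):dx=-1,dy=-5->C; (4,8):dx=-8,dy=-1->C; (5,6):dx=-2,dy=-2->C; (5,7):dx=+3,dy=+5->C
  (5,8):dx=-4,dy=+9->D; (6,7):dx=+5,dy=+7->C; (6,8):dx=-2,dy=+11->D; (7,8):dx=-7,dy=+4->D
Step 2: C = 16, D = 12, total pairs = 28.
Step 3: tau = (C - D)/(n(n-1)/2) = (16 - 12)/28 = 0.142857.
Step 4: Exact two-sided p-value (enumerate n! = 40320 permutations of y under H0): p = 0.719544.
Step 5: alpha = 0.05. fail to reject H0.

tau_b = 0.1429 (C=16, D=12), p = 0.719544, fail to reject H0.


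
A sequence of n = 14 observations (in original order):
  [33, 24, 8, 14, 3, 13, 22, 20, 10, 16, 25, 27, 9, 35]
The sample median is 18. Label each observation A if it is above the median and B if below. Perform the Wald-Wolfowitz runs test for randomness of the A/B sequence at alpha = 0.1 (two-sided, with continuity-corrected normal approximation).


Step 1: Compute median = 18; label A = above, B = below.
Labels in order: AABBBBAABBAABA  (n_A = 7, n_B = 7)
Step 2: Count runs R = 7.
Step 3: Under H0 (random ordering), E[R] = 2*n_A*n_B/(n_A+n_B) + 1 = 2*7*7/14 + 1 = 8.0000.
        Var[R] = 2*n_A*n_B*(2*n_A*n_B - n_A - n_B) / ((n_A+n_B)^2 * (n_A+n_B-1)) = 8232/2548 = 3.2308.
        SD[R] = 1.7974.
Step 4: Continuity-corrected z = (R + 0.5 - E[R]) / SD[R] = (7 + 0.5 - 8.0000) / 1.7974 = -0.2782.
Step 5: Two-sided p-value via normal approximation = 2*(1 - Phi(|z|)) = 0.780879.
Step 6: alpha = 0.1. fail to reject H0.

R = 7, z = -0.2782, p = 0.780879, fail to reject H0.


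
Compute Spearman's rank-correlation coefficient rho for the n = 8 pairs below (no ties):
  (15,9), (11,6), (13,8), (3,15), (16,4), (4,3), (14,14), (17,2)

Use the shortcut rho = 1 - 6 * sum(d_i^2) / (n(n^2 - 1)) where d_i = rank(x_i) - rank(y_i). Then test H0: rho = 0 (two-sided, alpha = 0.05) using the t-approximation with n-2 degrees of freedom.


Step 1: Rank x and y separately (midranks; no ties here).
rank(x): 15->6, 11->3, 13->4, 3->1, 16->7, 4->2, 14->5, 17->8
rank(y): 9->6, 6->4, 8->5, 15->8, 4->3, 3->2, 14->7, 2->1
Step 2: d_i = R_x(i) - R_y(i); compute d_i^2.
  (6-6)^2=0, (3-4)^2=1, (4-5)^2=1, (1-8)^2=49, (7-3)^2=16, (2-2)^2=0, (5-7)^2=4, (8-1)^2=49
sum(d^2) = 120.
Step 3: rho = 1 - 6*120 / (8*(8^2 - 1)) = 1 - 720/504 = -0.428571.
Step 4: Under H0, t = rho * sqrt((n-2)/(1-rho^2)) = -1.1619 ~ t(6).
Step 5: Two-sided p-value from the t-distribution with 6 df = 0.289403.
Step 6: alpha = 0.05. fail to reject H0.

rho = -0.4286, p = 0.289403, fail to reject H0 at alpha = 0.05.


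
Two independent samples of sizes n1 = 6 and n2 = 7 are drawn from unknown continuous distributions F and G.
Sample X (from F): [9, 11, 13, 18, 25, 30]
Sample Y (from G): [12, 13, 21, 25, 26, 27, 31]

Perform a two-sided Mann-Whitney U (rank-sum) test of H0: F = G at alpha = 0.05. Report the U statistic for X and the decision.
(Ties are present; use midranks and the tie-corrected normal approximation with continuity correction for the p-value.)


Step 1: Combine and sort all 13 observations; assign midranks.
sorted (value, group): (9,X), (11,X), (12,Y), (13,X), (13,Y), (18,X), (21,Y), (25,X), (25,Y), (26,Y), (27,Y), (30,X), (31,Y)
ranks: 9->1, 11->2, 12->3, 13->4.5, 13->4.5, 18->6, 21->7, 25->8.5, 25->8.5, 26->10, 27->11, 30->12, 31->13
Step 2: Rank sum for X: R1 = 1 + 2 + 4.5 + 6 + 8.5 + 12 = 34.
Step 3: U_X = R1 - n1(n1+1)/2 = 34 - 6*7/2 = 34 - 21 = 13.
       U_Y = n1*n2 - U_X = 42 - 13 = 29.
Step 4: Ties are present, so use the tie-corrected normal approximation (with continuity correction) for the p-value.
Step 5: p-value = 0.282651; compare to alpha = 0.05. fail to reject H0.

U_X = 13, p = 0.282651, fail to reject H0 at alpha = 0.05.


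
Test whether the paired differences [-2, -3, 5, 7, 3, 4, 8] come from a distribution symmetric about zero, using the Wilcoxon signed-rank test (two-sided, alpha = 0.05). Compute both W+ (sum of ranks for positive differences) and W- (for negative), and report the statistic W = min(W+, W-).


Step 1: Drop any zero differences (none here) and take |d_i|.
|d| = [2, 3, 5, 7, 3, 4, 8]
Step 2: Midrank |d_i| (ties get averaged ranks).
ranks: |2|->1, |3|->2.5, |5|->5, |7|->6, |3|->2.5, |4|->4, |8|->7
Step 3: Attach original signs; sum ranks with positive sign and with negative sign.
W+ = 5 + 6 + 2.5 + 4 + 7 = 24.5
W- = 1 + 2.5 = 3.5
(Check: W+ + W- = 28 should equal n(n+1)/2 = 28.)
Step 4: Test statistic W = min(W+, W-) = 3.5.
Step 5: Ties in |d|, so use the tie-corrected normal approximation.
        E[W] = n(n+1)/4 = 7*8/4 = 14.
        Tie groups: |d|=3 (t=2); sum(t^3 - t) = 6.
        Var[W] = n(n+1)(2n+1)/24 - sum(t^3-t)/48 = 840/24 - 6/48 = 34.875.
        z = (W - E[W]) / sqrt(Var[W]) = (3.5 - 14) / 5.9055 = -1.7780.
        Two-sided p = 2*Phi(z) = 0.075404.
Step 6: alpha = 0.05. fail to reject H0.

W+ = 24.5, W- = 3.5, W = min = 3.5, p = 0.075404, fail to reject H0.


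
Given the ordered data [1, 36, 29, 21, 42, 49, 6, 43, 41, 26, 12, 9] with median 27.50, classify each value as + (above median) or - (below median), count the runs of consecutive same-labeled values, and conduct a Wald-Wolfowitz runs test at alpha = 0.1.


Step 1: Compute median = 27.50; label A = above, B = below.
Labels in order: BAABAABAABBB  (n_A = 6, n_B = 6)
Step 2: Count runs R = 7.
Step 3: Under H0 (random ordering), E[R] = 2*n_A*n_B/(n_A+n_B) + 1 = 2*6*6/12 + 1 = 7.0000.
        Var[R] = 2*n_A*n_B*(2*n_A*n_B - n_A - n_B) / ((n_A+n_B)^2 * (n_A+n_B-1)) = 4320/1584 = 2.7273.
        SD[R] = 1.6514.
Step 4: R = E[R], so z = 0 with no continuity correction.
Step 5: Two-sided p-value via normal approximation = 2*(1 - Phi(|z|)) = 1.000000.
Step 6: alpha = 0.1. fail to reject H0.

R = 7, z = 0.0000, p = 1.000000, fail to reject H0.


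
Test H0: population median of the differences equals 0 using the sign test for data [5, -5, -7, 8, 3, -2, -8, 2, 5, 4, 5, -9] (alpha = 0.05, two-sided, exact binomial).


Step 1: Discard zero differences. Original n = 12; n_eff = number of nonzero differences = 12.
Nonzero differences (with sign): +5, -5, -7, +8, +3, -2, -8, +2, +5, +4, +5, -9
Step 2: Count signs: positive = 7, negative = 5.
Step 3: Under H0: P(positive) = 0.5, so the number of positives S ~ Bin(12, 0.5).
Step 4: Two-sided exact p-value = sum of Bin(12,0.5) probabilities at or below the observed probability = 0.774414.
Step 5: alpha = 0.05. fail to reject H0.

n_eff = 12, pos = 7, neg = 5, p = 0.774414, fail to reject H0.


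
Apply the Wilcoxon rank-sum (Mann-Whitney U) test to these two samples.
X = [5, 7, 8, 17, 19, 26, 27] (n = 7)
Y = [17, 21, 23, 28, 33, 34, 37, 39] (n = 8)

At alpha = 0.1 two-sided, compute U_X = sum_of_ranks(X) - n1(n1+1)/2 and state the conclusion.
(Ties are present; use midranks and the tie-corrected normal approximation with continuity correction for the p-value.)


Step 1: Combine and sort all 15 observations; assign midranks.
sorted (value, group): (5,X), (7,X), (8,X), (17,X), (17,Y), (19,X), (21,Y), (23,Y), (26,X), (27,X), (28,Y), (33,Y), (34,Y), (37,Y), (39,Y)
ranks: 5->1, 7->2, 8->3, 17->4.5, 17->4.5, 19->6, 21->7, 23->8, 26->9, 27->10, 28->11, 33->12, 34->13, 37->14, 39->15
Step 2: Rank sum for X: R1 = 1 + 2 + 3 + 4.5 + 6 + 9 + 10 = 35.5.
Step 3: U_X = R1 - n1(n1+1)/2 = 35.5 - 7*8/2 = 35.5 - 28 = 7.5.
       U_Y = n1*n2 - U_X = 56 - 7.5 = 48.5.
Step 4: Ties are present, so use the tie-corrected normal approximation (with continuity correction) for the p-value.
Step 5: p-value = 0.020524; compare to alpha = 0.1. reject H0.

U_X = 7.5, p = 0.020524, reject H0 at alpha = 0.1.


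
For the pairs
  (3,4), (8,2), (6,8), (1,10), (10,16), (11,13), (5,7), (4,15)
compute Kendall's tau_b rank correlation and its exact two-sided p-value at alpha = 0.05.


Step 1: Enumerate the 28 unordered pairs (i,j) with i<j and classify each by sign(x_j-x_i) * sign(y_j-y_i).
  (1,2):dx=+5,dy=-2->D; (1,3):dx=+3,dy=+4->C; (1,4):dx=-2,dy=+6->D; (1,5):dx=+7,dy=+12->C
  (1,6):dx=+8,dy=+9->C; (1,7):dx=+2,dy=+3->C; (1,8):dx=+1,dy=+11->C; (2,3):dx=-2,dy=+6->D
  (2,4):dx=-7,dy=+8->D; (2,5):dx=+2,dy=+14->C; (2,6):dx=+3,dy=+11->C; (2,7):dx=-3,dy=+5->D
  (2,8):dx=-4,dy=+13->D; (3,4):dx=-5,dy=+2->D; (3,5):dx=+4,dy=+8->C; (3,6):dx=+5,dy=+5->C
  (3,7):dx=-1,dy=-1->C; (3,8):dx=-2,dy=+7->D; (4,5):dx=+9,dy=+6->C; (4,6):dx=+10,dy=+3->C
  (4,7):dx=+4,dy=-3->D; (4,8):dx=+3,dy=+5->C; (5,6):dx=+1,dy=-3->D; (5,7):dx=-5,dy=-9->C
  (5,8):dx=-6,dy=-1->C; (6,7):dx=-6,dy=-6->C; (6,8):dx=-7,dy=+2->D; (7,8):dx=-1,dy=+8->D
Step 2: C = 16, D = 12, total pairs = 28.
Step 3: tau = (C - D)/(n(n-1)/2) = (16 - 12)/28 = 0.142857.
Step 4: Exact two-sided p-value (enumerate n! = 40320 permutations of y under H0): p = 0.719544.
Step 5: alpha = 0.05. fail to reject H0.

tau_b = 0.1429 (C=16, D=12), p = 0.719544, fail to reject H0.


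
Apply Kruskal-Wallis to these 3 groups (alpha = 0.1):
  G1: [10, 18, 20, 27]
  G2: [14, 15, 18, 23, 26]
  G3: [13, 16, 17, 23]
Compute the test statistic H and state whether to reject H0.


Step 1: Combine all N = 13 observations and assign midranks.
sorted (value, group, rank): (10,G1,1), (13,G3,2), (14,G2,3), (15,G2,4), (16,G3,5), (17,G3,6), (18,G1,7.5), (18,G2,7.5), (20,G1,9), (23,G2,10.5), (23,G3,10.5), (26,G2,12), (27,G1,13)
Step 2: Sum ranks within each group.
R_1 = 30.5 (n_1 = 4)
R_2 = 37 (n_2 = 5)
R_3 = 23.5 (n_3 = 4)
Step 3: H = 12/(N(N+1)) * sum(R_i^2/n_i) - 3(N+1)
     = 12/(13*14) * (30.5^2/4 + 37^2/5 + 23.5^2/4) - 3*14
     = 0.065934 * 644.425 - 42
     = 0.489560.
Step 4: Ties present; correction factor C = 1 - 12/(13^3 - 13) = 0.994505. Corrected H = 0.489560 / 0.994505 = 0.492265.
Step 5: Under H0, H ~ chi^2(2); p-value = 0.781819.
Step 6: alpha = 0.1. fail to reject H0.

H = 0.4923, df = 2, p = 0.781819, fail to reject H0.


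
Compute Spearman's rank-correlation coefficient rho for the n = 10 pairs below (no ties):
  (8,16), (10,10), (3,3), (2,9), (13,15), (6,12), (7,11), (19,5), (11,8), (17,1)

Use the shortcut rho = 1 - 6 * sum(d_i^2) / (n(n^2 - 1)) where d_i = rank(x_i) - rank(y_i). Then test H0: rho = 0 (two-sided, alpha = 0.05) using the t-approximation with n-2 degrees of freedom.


Step 1: Rank x and y separately (midranks; no ties here).
rank(x): 8->5, 10->6, 3->2, 2->1, 13->8, 6->3, 7->4, 19->10, 11->7, 17->9
rank(y): 16->10, 10->6, 3->2, 9->5, 15->9, 12->8, 11->7, 5->3, 8->4, 1->1
Step 2: d_i = R_x(i) - R_y(i); compute d_i^2.
  (5-10)^2=25, (6-6)^2=0, (2-2)^2=0, (1-5)^2=16, (8-9)^2=1, (3-8)^2=25, (4-7)^2=9, (10-3)^2=49, (7-4)^2=9, (9-1)^2=64
sum(d^2) = 198.
Step 3: rho = 1 - 6*198 / (10*(10^2 - 1)) = 1 - 1188/990 = -0.200000.
Step 4: Under H0, t = rho * sqrt((n-2)/(1-rho^2)) = -0.5774 ~ t(8).
Step 5: Two-sided p-value from the t-distribution with 8 df = 0.579584.
Step 6: alpha = 0.05. fail to reject H0.

rho = -0.2000, p = 0.579584, fail to reject H0 at alpha = 0.05.


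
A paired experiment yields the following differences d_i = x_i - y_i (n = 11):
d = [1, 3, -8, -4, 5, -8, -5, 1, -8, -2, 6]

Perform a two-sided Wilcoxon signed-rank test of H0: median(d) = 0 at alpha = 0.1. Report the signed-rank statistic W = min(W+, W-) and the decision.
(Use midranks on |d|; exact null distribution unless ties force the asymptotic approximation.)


Step 1: Drop any zero differences (none here) and take |d_i|.
|d| = [1, 3, 8, 4, 5, 8, 5, 1, 8, 2, 6]
Step 2: Midrank |d_i| (ties get averaged ranks).
ranks: |1|->1.5, |3|->4, |8|->10, |4|->5, |5|->6.5, |8|->10, |5|->6.5, |1|->1.5, |8|->10, |2|->3, |6|->8
Step 3: Attach original signs; sum ranks with positive sign and with negative sign.
W+ = 1.5 + 4 + 6.5 + 1.5 + 8 = 21.5
W- = 10 + 5 + 10 + 6.5 + 10 + 3 = 44.5
(Check: W+ + W- = 66 should equal n(n+1)/2 = 66.)
Step 4: Test statistic W = min(W+, W-) = 21.5.
Step 5: Ties in |d|, so use the tie-corrected normal approximation.
        E[W] = n(n+1)/4 = 11*12/4 = 33.
        Tie groups: |d|=1 (t=2), |d|=5 (t=2), |d|=8 (t=3); sum(t^3 - t) = 36.
        Var[W] = n(n+1)(2n+1)/24 - sum(t^3-t)/48 = 3036/24 - 36/48 = 125.75.
        z = (W - E[W]) / sqrt(Var[W]) = (21.5 - 33) / 11.2138 = -1.0255.
        Two-sided p = 2*Phi(z) = 0.305118.
Step 6: alpha = 0.1. fail to reject H0.

W+ = 21.5, W- = 44.5, W = min = 21.5, p = 0.305118, fail to reject H0.


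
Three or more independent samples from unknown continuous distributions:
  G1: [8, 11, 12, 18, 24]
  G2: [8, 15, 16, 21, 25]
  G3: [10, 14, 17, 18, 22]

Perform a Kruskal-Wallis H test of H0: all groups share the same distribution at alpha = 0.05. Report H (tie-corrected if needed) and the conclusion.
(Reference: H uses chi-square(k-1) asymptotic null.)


Step 1: Combine all N = 15 observations and assign midranks.
sorted (value, group, rank): (8,G1,1.5), (8,G2,1.5), (10,G3,3), (11,G1,4), (12,G1,5), (14,G3,6), (15,G2,7), (16,G2,8), (17,G3,9), (18,G1,10.5), (18,G3,10.5), (21,G2,12), (22,G3,13), (24,G1,14), (25,G2,15)
Step 2: Sum ranks within each group.
R_1 = 35 (n_1 = 5)
R_2 = 43.5 (n_2 = 5)
R_3 = 41.5 (n_3 = 5)
Step 3: H = 12/(N(N+1)) * sum(R_i^2/n_i) - 3(N+1)
     = 12/(15*16) * (35^2/5 + 43.5^2/5 + 41.5^2/5) - 3*16
     = 0.050000 * 967.9 - 48
     = 0.395000.
Step 4: Ties present; correction factor C = 1 - 12/(15^3 - 15) = 0.996429. Corrected H = 0.395000 / 0.996429 = 0.396416.
Step 5: Under H0, H ~ chi^2(2); p-value = 0.820199.
Step 6: alpha = 0.05. fail to reject H0.

H = 0.3964, df = 2, p = 0.820199, fail to reject H0.


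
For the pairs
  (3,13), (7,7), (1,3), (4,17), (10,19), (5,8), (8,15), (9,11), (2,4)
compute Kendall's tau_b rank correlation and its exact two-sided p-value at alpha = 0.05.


Step 1: Enumerate the 36 unordered pairs (i,j) with i<j and classify each by sign(x_j-x_i) * sign(y_j-y_i).
  (1,2):dx=+4,dy=-6->D; (1,3):dx=-2,dy=-10->C; (1,4):dx=+1,dy=+4->C; (1,5):dx=+7,dy=+6->C
  (1,6):dx=+2,dy=-5->D; (1,7):dx=+5,dy=+2->C; (1,8):dx=+6,dy=-2->D; (1,9):dx=-1,dy=-9->C
  (2,3):dx=-6,dy=-4->C; (2,4):dx=-3,dy=+10->D; (2,5):dx=+3,dy=+12->C; (2,6):dx=-2,dy=+1->D
  (2,7):dx=+1,dy=+8->C; (2,8):dx=+2,dy=+4->C; (2,9):dx=-5,dy=-3->C; (3,4):dx=+3,dy=+14->C
  (3,5):dx=+9,dy=+16->C; (3,6):dx=+4,dy=+5->C; (3,7):dx=+7,dy=+12->C; (3,8):dx=+8,dy=+8->C
  (3,9):dx=+1,dy=+1->C; (4,5):dx=+6,dy=+2->C; (4,6):dx=+1,dy=-9->D; (4,7):dx=+4,dy=-2->D
  (4,8):dx=+5,dy=-6->D; (4,9):dx=-2,dy=-13->C; (5,6):dx=-5,dy=-11->C; (5,7):dx=-2,dy=-4->C
  (5,8):dx=-1,dy=-8->C; (5,9):dx=-8,dy=-15->C; (6,7):dx=+3,dy=+7->C; (6,8):dx=+4,dy=+3->C
  (6,9):dx=-3,dy=-4->C; (7,8):dx=+1,dy=-4->D; (7,9):dx=-6,dy=-11->C; (8,9):dx=-7,dy=-7->C
Step 2: C = 27, D = 9, total pairs = 36.
Step 3: tau = (C - D)/(n(n-1)/2) = (27 - 9)/36 = 0.500000.
Step 4: Exact two-sided p-value (enumerate n! = 362880 permutations of y under H0): p = 0.075176.
Step 5: alpha = 0.05. fail to reject H0.

tau_b = 0.5000 (C=27, D=9), p = 0.075176, fail to reject H0.


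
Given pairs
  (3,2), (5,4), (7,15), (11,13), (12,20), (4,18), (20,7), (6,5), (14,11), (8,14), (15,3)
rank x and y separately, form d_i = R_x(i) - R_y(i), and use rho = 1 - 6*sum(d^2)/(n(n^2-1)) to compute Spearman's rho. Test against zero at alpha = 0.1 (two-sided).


Step 1: Rank x and y separately (midranks; no ties here).
rank(x): 3->1, 5->3, 7->5, 11->7, 12->8, 4->2, 20->11, 6->4, 14->9, 8->6, 15->10
rank(y): 2->1, 4->3, 15->9, 13->7, 20->11, 18->10, 7->5, 5->4, 11->6, 14->8, 3->2
Step 2: d_i = R_x(i) - R_y(i); compute d_i^2.
  (1-1)^2=0, (3-3)^2=0, (5-9)^2=16, (7-7)^2=0, (8-11)^2=9, (2-10)^2=64, (11-5)^2=36, (4-4)^2=0, (9-6)^2=9, (6-8)^2=4, (10-2)^2=64
sum(d^2) = 202.
Step 3: rho = 1 - 6*202 / (11*(11^2 - 1)) = 1 - 1212/1320 = 0.081818.
Step 4: Under H0, t = rho * sqrt((n-2)/(1-rho^2)) = 0.2463 ~ t(9).
Step 5: Two-sided p-value from the t-distribution with 9 df = 0.810990.
Step 6: alpha = 0.1. fail to reject H0.

rho = 0.0818, p = 0.810990, fail to reject H0 at alpha = 0.1.


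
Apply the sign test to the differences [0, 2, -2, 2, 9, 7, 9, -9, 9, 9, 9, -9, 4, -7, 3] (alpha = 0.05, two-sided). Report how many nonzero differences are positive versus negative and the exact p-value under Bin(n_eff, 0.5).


Step 1: Discard zero differences. Original n = 15; n_eff = number of nonzero differences = 14.
Nonzero differences (with sign): +2, -2, +2, +9, +7, +9, -9, +9, +9, +9, -9, +4, -7, +3
Step 2: Count signs: positive = 10, negative = 4.
Step 3: Under H0: P(positive) = 0.5, so the number of positives S ~ Bin(14, 0.5).
Step 4: Two-sided exact p-value = sum of Bin(14,0.5) probabilities at or below the observed probability = 0.179565.
Step 5: alpha = 0.05. fail to reject H0.

n_eff = 14, pos = 10, neg = 4, p = 0.179565, fail to reject H0.


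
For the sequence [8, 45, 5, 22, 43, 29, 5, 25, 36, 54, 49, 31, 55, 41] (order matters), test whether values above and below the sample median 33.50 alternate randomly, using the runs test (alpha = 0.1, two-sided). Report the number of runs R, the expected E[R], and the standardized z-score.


Step 1: Compute median = 33.50; label A = above, B = below.
Labels in order: BABBABBBAAABAA  (n_A = 7, n_B = 7)
Step 2: Count runs R = 8.
Step 3: Under H0 (random ordering), E[R] = 2*n_A*n_B/(n_A+n_B) + 1 = 2*7*7/14 + 1 = 8.0000.
        Var[R] = 2*n_A*n_B*(2*n_A*n_B - n_A - n_B) / ((n_A+n_B)^2 * (n_A+n_B-1)) = 8232/2548 = 3.2308.
        SD[R] = 1.7974.
Step 4: R = E[R], so z = 0 with no continuity correction.
Step 5: Two-sided p-value via normal approximation = 2*(1 - Phi(|z|)) = 1.000000.
Step 6: alpha = 0.1. fail to reject H0.

R = 8, z = 0.0000, p = 1.000000, fail to reject H0.


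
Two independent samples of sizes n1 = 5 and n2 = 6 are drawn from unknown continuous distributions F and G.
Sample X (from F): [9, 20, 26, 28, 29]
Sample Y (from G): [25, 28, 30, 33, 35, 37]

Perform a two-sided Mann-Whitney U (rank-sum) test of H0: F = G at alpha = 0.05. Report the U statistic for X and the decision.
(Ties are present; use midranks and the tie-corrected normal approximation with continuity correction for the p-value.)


Step 1: Combine and sort all 11 observations; assign midranks.
sorted (value, group): (9,X), (20,X), (25,Y), (26,X), (28,X), (28,Y), (29,X), (30,Y), (33,Y), (35,Y), (37,Y)
ranks: 9->1, 20->2, 25->3, 26->4, 28->5.5, 28->5.5, 29->7, 30->8, 33->9, 35->10, 37->11
Step 2: Rank sum for X: R1 = 1 + 2 + 4 + 5.5 + 7 = 19.5.
Step 3: U_X = R1 - n1(n1+1)/2 = 19.5 - 5*6/2 = 19.5 - 15 = 4.5.
       U_Y = n1*n2 - U_X = 30 - 4.5 = 25.5.
Step 4: Ties are present, so use the tie-corrected normal approximation (with continuity correction) for the p-value.
Step 5: p-value = 0.067264; compare to alpha = 0.05. fail to reject H0.

U_X = 4.5, p = 0.067264, fail to reject H0 at alpha = 0.05.


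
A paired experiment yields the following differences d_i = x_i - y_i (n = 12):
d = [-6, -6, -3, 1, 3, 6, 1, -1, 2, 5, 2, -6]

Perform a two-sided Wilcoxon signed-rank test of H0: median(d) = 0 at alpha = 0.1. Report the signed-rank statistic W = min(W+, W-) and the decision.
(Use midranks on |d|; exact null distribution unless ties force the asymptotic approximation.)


Step 1: Drop any zero differences (none here) and take |d_i|.
|d| = [6, 6, 3, 1, 3, 6, 1, 1, 2, 5, 2, 6]
Step 2: Midrank |d_i| (ties get averaged ranks).
ranks: |6|->10.5, |6|->10.5, |3|->6.5, |1|->2, |3|->6.5, |6|->10.5, |1|->2, |1|->2, |2|->4.5, |5|->8, |2|->4.5, |6|->10.5
Step 3: Attach original signs; sum ranks with positive sign and with negative sign.
W+ = 2 + 6.5 + 10.5 + 2 + 4.5 + 8 + 4.5 = 38
W- = 10.5 + 10.5 + 6.5 + 2 + 10.5 = 40
(Check: W+ + W- = 78 should equal n(n+1)/2 = 78.)
Step 4: Test statistic W = min(W+, W-) = 38.
Step 5: Ties in |d|, so use the tie-corrected normal approximation.
        E[W] = n(n+1)/4 = 12*13/4 = 39.
        Tie groups: |d|=1 (t=3), |d|=2 (t=2), |d|=3 (t=2), |d|=6 (t=4); sum(t^3 - t) = 96.
        Var[W] = n(n+1)(2n+1)/24 - sum(t^3-t)/48 = 3900/24 - 96/48 = 160.5.
        z = (W - E[W]) / sqrt(Var[W]) = (38 - 39) / 12.6689 = -0.0789.
        Two-sided p = 2*Phi(z) = 0.937085.
Step 6: alpha = 0.1. fail to reject H0.

W+ = 38, W- = 40, W = min = 38, p = 0.937085, fail to reject H0.


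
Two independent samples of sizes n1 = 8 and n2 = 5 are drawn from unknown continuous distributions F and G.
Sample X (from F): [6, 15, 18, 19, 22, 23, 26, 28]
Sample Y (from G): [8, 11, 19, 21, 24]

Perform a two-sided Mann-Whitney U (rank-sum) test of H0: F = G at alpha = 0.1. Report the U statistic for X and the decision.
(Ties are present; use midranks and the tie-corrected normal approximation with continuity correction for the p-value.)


Step 1: Combine and sort all 13 observations; assign midranks.
sorted (value, group): (6,X), (8,Y), (11,Y), (15,X), (18,X), (19,X), (19,Y), (21,Y), (22,X), (23,X), (24,Y), (26,X), (28,X)
ranks: 6->1, 8->2, 11->3, 15->4, 18->5, 19->6.5, 19->6.5, 21->8, 22->9, 23->10, 24->11, 26->12, 28->13
Step 2: Rank sum for X: R1 = 1 + 4 + 5 + 6.5 + 9 + 10 + 12 + 13 = 60.5.
Step 3: U_X = R1 - n1(n1+1)/2 = 60.5 - 8*9/2 = 60.5 - 36 = 24.5.
       U_Y = n1*n2 - U_X = 40 - 24.5 = 15.5.
Step 4: Ties are present, so use the tie-corrected normal approximation (with continuity correction) for the p-value.
Step 5: p-value = 0.557643; compare to alpha = 0.1. fail to reject H0.

U_X = 24.5, p = 0.557643, fail to reject H0 at alpha = 0.1.


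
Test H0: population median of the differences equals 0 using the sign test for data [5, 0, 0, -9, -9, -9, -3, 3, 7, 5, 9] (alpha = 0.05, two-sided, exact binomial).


Step 1: Discard zero differences. Original n = 11; n_eff = number of nonzero differences = 9.
Nonzero differences (with sign): +5, -9, -9, -9, -3, +3, +7, +5, +9
Step 2: Count signs: positive = 5, negative = 4.
Step 3: Under H0: P(positive) = 0.5, so the number of positives S ~ Bin(9, 0.5).
Step 4: Two-sided exact p-value = sum of Bin(9,0.5) probabilities at or below the observed probability = 1.000000.
Step 5: alpha = 0.05. fail to reject H0.

n_eff = 9, pos = 5, neg = 4, p = 1.000000, fail to reject H0.


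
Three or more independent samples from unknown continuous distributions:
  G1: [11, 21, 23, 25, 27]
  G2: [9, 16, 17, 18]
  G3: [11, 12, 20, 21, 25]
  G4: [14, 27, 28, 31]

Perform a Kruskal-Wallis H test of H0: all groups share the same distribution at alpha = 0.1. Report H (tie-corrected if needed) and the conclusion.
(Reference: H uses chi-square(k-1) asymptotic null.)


Step 1: Combine all N = 18 observations and assign midranks.
sorted (value, group, rank): (9,G2,1), (11,G1,2.5), (11,G3,2.5), (12,G3,4), (14,G4,5), (16,G2,6), (17,G2,7), (18,G2,8), (20,G3,9), (21,G1,10.5), (21,G3,10.5), (23,G1,12), (25,G1,13.5), (25,G3,13.5), (27,G1,15.5), (27,G4,15.5), (28,G4,17), (31,G4,18)
Step 2: Sum ranks within each group.
R_1 = 54 (n_1 = 5)
R_2 = 22 (n_2 = 4)
R_3 = 39.5 (n_3 = 5)
R_4 = 55.5 (n_4 = 4)
Step 3: H = 12/(N(N+1)) * sum(R_i^2/n_i) - 3(N+1)
     = 12/(18*19) * (54^2/5 + 22^2/4 + 39.5^2/5 + 55.5^2/4) - 3*19
     = 0.035088 * 1786.31 - 57
     = 5.677632.
Step 4: Ties present; correction factor C = 1 - 24/(18^3 - 18) = 0.995872. Corrected H = 5.677632 / 0.995872 = 5.701166.
Step 5: Under H0, H ~ chi^2(3); p-value = 0.127090.
Step 6: alpha = 0.1. fail to reject H0.

H = 5.7012, df = 3, p = 0.127090, fail to reject H0.


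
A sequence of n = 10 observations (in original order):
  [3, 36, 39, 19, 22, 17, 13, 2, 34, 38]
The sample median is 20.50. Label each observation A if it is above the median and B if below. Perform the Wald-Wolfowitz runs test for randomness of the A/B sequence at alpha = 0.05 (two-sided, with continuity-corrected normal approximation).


Step 1: Compute median = 20.50; label A = above, B = below.
Labels in order: BAABABBBAA  (n_A = 5, n_B = 5)
Step 2: Count runs R = 6.
Step 3: Under H0 (random ordering), E[R] = 2*n_A*n_B/(n_A+n_B) + 1 = 2*5*5/10 + 1 = 6.0000.
        Var[R] = 2*n_A*n_B*(2*n_A*n_B - n_A - n_B) / ((n_A+n_B)^2 * (n_A+n_B-1)) = 2000/900 = 2.2222.
        SD[R] = 1.4907.
Step 4: R = E[R], so z = 0 with no continuity correction.
Step 5: Two-sided p-value via normal approximation = 2*(1 - Phi(|z|)) = 1.000000.
Step 6: alpha = 0.05. fail to reject H0.

R = 6, z = 0.0000, p = 1.000000, fail to reject H0.


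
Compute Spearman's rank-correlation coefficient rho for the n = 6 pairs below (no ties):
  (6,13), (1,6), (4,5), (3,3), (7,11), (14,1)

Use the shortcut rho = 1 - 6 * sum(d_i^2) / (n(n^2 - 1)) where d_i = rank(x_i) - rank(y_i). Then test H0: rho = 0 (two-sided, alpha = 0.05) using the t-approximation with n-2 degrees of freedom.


Step 1: Rank x and y separately (midranks; no ties here).
rank(x): 6->4, 1->1, 4->3, 3->2, 7->5, 14->6
rank(y): 13->6, 6->4, 5->3, 3->2, 11->5, 1->1
Step 2: d_i = R_x(i) - R_y(i); compute d_i^2.
  (4-6)^2=4, (1-4)^2=9, (3-3)^2=0, (2-2)^2=0, (5-5)^2=0, (6-1)^2=25
sum(d^2) = 38.
Step 3: rho = 1 - 6*38 / (6*(6^2 - 1)) = 1 - 228/210 = -0.085714.
Step 4: Under H0, t = rho * sqrt((n-2)/(1-rho^2)) = -0.1721 ~ t(4).
Step 5: Two-sided p-value from the t-distribution with 4 df = 0.871743.
Step 6: alpha = 0.05. fail to reject H0.

rho = -0.0857, p = 0.871743, fail to reject H0 at alpha = 0.05.


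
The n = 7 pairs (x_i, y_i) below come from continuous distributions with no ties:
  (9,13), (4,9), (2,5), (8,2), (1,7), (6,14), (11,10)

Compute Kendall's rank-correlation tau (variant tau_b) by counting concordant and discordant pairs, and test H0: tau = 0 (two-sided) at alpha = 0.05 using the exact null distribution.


Step 1: Enumerate the 21 unordered pairs (i,j) with i<j and classify each by sign(x_j-x_i) * sign(y_j-y_i).
  (1,2):dx=-5,dy=-4->C; (1,3):dx=-7,dy=-8->C; (1,4):dx=-1,dy=-11->C; (1,5):dx=-8,dy=-6->C
  (1,6):dx=-3,dy=+1->D; (1,7):dx=+2,dy=-3->D; (2,3):dx=-2,dy=-4->C; (2,4):dx=+4,dy=-7->D
  (2,5):dx=-3,dy=-2->C; (2,6):dx=+2,dy=+5->C; (2,7):dx=+7,dy=+1->C; (3,4):dx=+6,dy=-3->D
  (3,5):dx=-1,dy=+2->D; (3,6):dx=+4,dy=+9->C; (3,7):dx=+9,dy=+5->C; (4,5):dx=-7,dy=+5->D
  (4,6):dx=-2,dy=+12->D; (4,7):dx=+3,dy=+8->C; (5,6):dx=+5,dy=+7->C; (5,7):dx=+10,dy=+3->C
  (6,7):dx=+5,dy=-4->D
Step 2: C = 13, D = 8, total pairs = 21.
Step 3: tau = (C - D)/(n(n-1)/2) = (13 - 8)/21 = 0.238095.
Step 4: Exact two-sided p-value (enumerate n! = 5040 permutations of y under H0): p = 0.561905.
Step 5: alpha = 0.05. fail to reject H0.

tau_b = 0.2381 (C=13, D=8), p = 0.561905, fail to reject H0.


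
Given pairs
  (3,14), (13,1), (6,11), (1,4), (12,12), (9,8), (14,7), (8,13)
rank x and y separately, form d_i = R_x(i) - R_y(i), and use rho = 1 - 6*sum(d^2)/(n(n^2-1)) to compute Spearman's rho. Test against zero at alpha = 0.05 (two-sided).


Step 1: Rank x and y separately (midranks; no ties here).
rank(x): 3->2, 13->7, 6->3, 1->1, 12->6, 9->5, 14->8, 8->4
rank(y): 14->8, 1->1, 11->5, 4->2, 12->6, 8->4, 7->3, 13->7
Step 2: d_i = R_x(i) - R_y(i); compute d_i^2.
  (2-8)^2=36, (7-1)^2=36, (3-5)^2=4, (1-2)^2=1, (6-6)^2=0, (5-4)^2=1, (8-3)^2=25, (4-7)^2=9
sum(d^2) = 112.
Step 3: rho = 1 - 6*112 / (8*(8^2 - 1)) = 1 - 672/504 = -0.333333.
Step 4: Under H0, t = rho * sqrt((n-2)/(1-rho^2)) = -0.8660 ~ t(6).
Step 5: Two-sided p-value from the t-distribution with 6 df = 0.419753.
Step 6: alpha = 0.05. fail to reject H0.

rho = -0.3333, p = 0.419753, fail to reject H0 at alpha = 0.05.


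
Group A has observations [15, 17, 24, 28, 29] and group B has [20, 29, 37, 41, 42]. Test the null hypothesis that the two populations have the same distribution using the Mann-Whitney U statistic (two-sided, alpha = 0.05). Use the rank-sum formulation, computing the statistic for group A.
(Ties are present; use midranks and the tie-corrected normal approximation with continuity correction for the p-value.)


Step 1: Combine and sort all 10 observations; assign midranks.
sorted (value, group): (15,X), (17,X), (20,Y), (24,X), (28,X), (29,X), (29,Y), (37,Y), (41,Y), (42,Y)
ranks: 15->1, 17->2, 20->3, 24->4, 28->5, 29->6.5, 29->6.5, 37->8, 41->9, 42->10
Step 2: Rank sum for X: R1 = 1 + 2 + 4 + 5 + 6.5 = 18.5.
Step 3: U_X = R1 - n1(n1+1)/2 = 18.5 - 5*6/2 = 18.5 - 15 = 3.5.
       U_Y = n1*n2 - U_X = 25 - 3.5 = 21.5.
Step 4: Ties are present, so use the tie-corrected normal approximation (with continuity correction) for the p-value.
Step 5: p-value = 0.074913; compare to alpha = 0.05. fail to reject H0.

U_X = 3.5, p = 0.074913, fail to reject H0 at alpha = 0.05.


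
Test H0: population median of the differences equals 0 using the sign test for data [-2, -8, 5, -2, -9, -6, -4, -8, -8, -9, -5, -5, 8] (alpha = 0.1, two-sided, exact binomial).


Step 1: Discard zero differences. Original n = 13; n_eff = number of nonzero differences = 13.
Nonzero differences (with sign): -2, -8, +5, -2, -9, -6, -4, -8, -8, -9, -5, -5, +8
Step 2: Count signs: positive = 2, negative = 11.
Step 3: Under H0: P(positive) = 0.5, so the number of positives S ~ Bin(13, 0.5).
Step 4: Two-sided exact p-value = sum of Bin(13,0.5) probabilities at or below the observed probability = 0.022461.
Step 5: alpha = 0.1. reject H0.

n_eff = 13, pos = 2, neg = 11, p = 0.022461, reject H0.


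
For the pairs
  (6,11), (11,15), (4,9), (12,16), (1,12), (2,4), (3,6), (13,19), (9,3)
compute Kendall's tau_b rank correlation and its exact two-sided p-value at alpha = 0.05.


Step 1: Enumerate the 36 unordered pairs (i,j) with i<j and classify each by sign(x_j-x_i) * sign(y_j-y_i).
  (1,2):dx=+5,dy=+4->C; (1,3):dx=-2,dy=-2->C; (1,4):dx=+6,dy=+5->C; (1,5):dx=-5,dy=+1->D
  (1,6):dx=-4,dy=-7->C; (1,7):dx=-3,dy=-5->C; (1,8):dx=+7,dy=+8->C; (1,9):dx=+3,dy=-8->D
  (2,3):dx=-7,dy=-6->C; (2,4):dx=+1,dy=+1->C; (2,5):dx=-10,dy=-3->C; (2,6):dx=-9,dy=-11->C
  (2,7):dx=-8,dy=-9->C; (2,8):dx=+2,dy=+4->C; (2,9):dx=-2,dy=-12->C; (3,4):dx=+8,dy=+7->C
  (3,5):dx=-3,dy=+3->D; (3,6):dx=-2,dy=-5->C; (3,7):dx=-1,dy=-3->C; (3,8):dx=+9,dy=+10->C
  (3,9):dx=+5,dy=-6->D; (4,5):dx=-11,dy=-4->C; (4,6):dx=-10,dy=-12->C; (4,7):dx=-9,dy=-10->C
  (4,8):dx=+1,dy=+3->C; (4,9):dx=-3,dy=-13->C; (5,6):dx=+1,dy=-8->D; (5,7):dx=+2,dy=-6->D
  (5,8):dx=+12,dy=+7->C; (5,9):dx=+8,dy=-9->D; (6,7):dx=+1,dy=+2->C; (6,8):dx=+11,dy=+15->C
  (6,9):dx=+7,dy=-1->D; (7,8):dx=+10,dy=+13->C; (7,9):dx=+6,dy=-3->D; (8,9):dx=-4,dy=-16->C
Step 2: C = 27, D = 9, total pairs = 36.
Step 3: tau = (C - D)/(n(n-1)/2) = (27 - 9)/36 = 0.500000.
Step 4: Exact two-sided p-value (enumerate n! = 362880 permutations of y under H0): p = 0.075176.
Step 5: alpha = 0.05. fail to reject H0.

tau_b = 0.5000 (C=27, D=9), p = 0.075176, fail to reject H0.


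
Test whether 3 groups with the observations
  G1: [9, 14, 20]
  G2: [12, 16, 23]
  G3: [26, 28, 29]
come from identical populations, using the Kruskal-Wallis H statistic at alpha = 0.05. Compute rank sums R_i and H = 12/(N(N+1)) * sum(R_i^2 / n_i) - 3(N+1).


Step 1: Combine all N = 9 observations and assign midranks.
sorted (value, group, rank): (9,G1,1), (12,G2,2), (14,G1,3), (16,G2,4), (20,G1,5), (23,G2,6), (26,G3,7), (28,G3,8), (29,G3,9)
Step 2: Sum ranks within each group.
R_1 = 9 (n_1 = 3)
R_2 = 12 (n_2 = 3)
R_3 = 24 (n_3 = 3)
Step 3: H = 12/(N(N+1)) * sum(R_i^2/n_i) - 3(N+1)
     = 12/(9*10) * (9^2/3 + 12^2/3 + 24^2/3) - 3*10
     = 0.133333 * 267 - 30
     = 5.600000.
Step 4: No ties, so H is used without correction.
Step 5: Under H0, H ~ chi^2(2); p-value = 0.060810.
Step 6: alpha = 0.05. fail to reject H0.

H = 5.6000, df = 2, p = 0.060810, fail to reject H0.


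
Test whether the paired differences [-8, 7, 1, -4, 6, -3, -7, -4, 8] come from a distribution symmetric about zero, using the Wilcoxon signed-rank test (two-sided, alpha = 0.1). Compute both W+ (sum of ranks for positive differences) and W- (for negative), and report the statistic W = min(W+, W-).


Step 1: Drop any zero differences (none here) and take |d_i|.
|d| = [8, 7, 1, 4, 6, 3, 7, 4, 8]
Step 2: Midrank |d_i| (ties get averaged ranks).
ranks: |8|->8.5, |7|->6.5, |1|->1, |4|->3.5, |6|->5, |3|->2, |7|->6.5, |4|->3.5, |8|->8.5
Step 3: Attach original signs; sum ranks with positive sign and with negative sign.
W+ = 6.5 + 1 + 5 + 8.5 = 21
W- = 8.5 + 3.5 + 2 + 6.5 + 3.5 = 24
(Check: W+ + W- = 45 should equal n(n+1)/2 = 45.)
Step 4: Test statistic W = min(W+, W-) = 21.
Step 5: Ties in |d|, so use the tie-corrected normal approximation.
        E[W] = n(n+1)/4 = 9*10/4 = 22.5.
        Tie groups: |d|=4 (t=2), |d|=7 (t=2), |d|=8 (t=2); sum(t^3 - t) = 18.
        Var[W] = n(n+1)(2n+1)/24 - sum(t^3-t)/48 = 1710/24 - 18/48 = 70.875.
        z = (W - E[W]) / sqrt(Var[W]) = (21 - 22.5) / 8.4187 = -0.1782.
        Two-sided p = 2*Phi(z) = 0.858586.
Step 6: alpha = 0.1. fail to reject H0.

W+ = 21, W- = 24, W = min = 21, p = 0.858586, fail to reject H0.


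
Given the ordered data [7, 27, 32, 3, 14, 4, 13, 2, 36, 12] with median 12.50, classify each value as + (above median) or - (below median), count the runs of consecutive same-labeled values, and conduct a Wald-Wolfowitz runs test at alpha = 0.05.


Step 1: Compute median = 12.50; label A = above, B = below.
Labels in order: BAABABABAB  (n_A = 5, n_B = 5)
Step 2: Count runs R = 9.
Step 3: Under H0 (random ordering), E[R] = 2*n_A*n_B/(n_A+n_B) + 1 = 2*5*5/10 + 1 = 6.0000.
        Var[R] = 2*n_A*n_B*(2*n_A*n_B - n_A - n_B) / ((n_A+n_B)^2 * (n_A+n_B-1)) = 2000/900 = 2.2222.
        SD[R] = 1.4907.
Step 4: Continuity-corrected z = (R - 0.5 - E[R]) / SD[R] = (9 - 0.5 - 6.0000) / 1.4907 = 1.6771.
Step 5: Two-sided p-value via normal approximation = 2*(1 - Phi(|z|)) = 0.093533.
Step 6: alpha = 0.05. fail to reject H0.

R = 9, z = 1.6771, p = 0.093533, fail to reject H0.


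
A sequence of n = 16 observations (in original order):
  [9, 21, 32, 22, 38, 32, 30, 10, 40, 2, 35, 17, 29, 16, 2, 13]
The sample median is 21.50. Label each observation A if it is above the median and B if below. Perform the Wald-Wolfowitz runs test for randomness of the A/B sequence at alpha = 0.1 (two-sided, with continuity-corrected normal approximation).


Step 1: Compute median = 21.50; label A = above, B = below.
Labels in order: BBAAAAABABABABBB  (n_A = 8, n_B = 8)
Step 2: Count runs R = 9.
Step 3: Under H0 (random ordering), E[R] = 2*n_A*n_B/(n_A+n_B) + 1 = 2*8*8/16 + 1 = 9.0000.
        Var[R] = 2*n_A*n_B*(2*n_A*n_B - n_A - n_B) / ((n_A+n_B)^2 * (n_A+n_B-1)) = 14336/3840 = 3.7333.
        SD[R] = 1.9322.
Step 4: R = E[R], so z = 0 with no continuity correction.
Step 5: Two-sided p-value via normal approximation = 2*(1 - Phi(|z|)) = 1.000000.
Step 6: alpha = 0.1. fail to reject H0.

R = 9, z = 0.0000, p = 1.000000, fail to reject H0.


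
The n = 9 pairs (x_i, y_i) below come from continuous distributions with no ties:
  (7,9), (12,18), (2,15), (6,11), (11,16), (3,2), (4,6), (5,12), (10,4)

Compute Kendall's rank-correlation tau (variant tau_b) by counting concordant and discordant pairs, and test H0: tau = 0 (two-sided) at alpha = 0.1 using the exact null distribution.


Step 1: Enumerate the 36 unordered pairs (i,j) with i<j and classify each by sign(x_j-x_i) * sign(y_j-y_i).
  (1,2):dx=+5,dy=+9->C; (1,3):dx=-5,dy=+6->D; (1,4):dx=-1,dy=+2->D; (1,5):dx=+4,dy=+7->C
  (1,6):dx=-4,dy=-7->C; (1,7):dx=-3,dy=-3->C; (1,8):dx=-2,dy=+3->D; (1,9):dx=+3,dy=-5->D
  (2,3):dx=-10,dy=-3->C; (2,4):dx=-6,dy=-7->C; (2,5):dx=-1,dy=-2->C; (2,6):dx=-9,dy=-16->C
  (2,7):dx=-8,dy=-12->C; (2,8):dx=-7,dy=-6->C; (2,9):dx=-2,dy=-14->C; (3,4):dx=+4,dy=-4->D
  (3,5):dx=+9,dy=+1->C; (3,6):dx=+1,dy=-13->D; (3,7):dx=+2,dy=-9->D; (3,8):dx=+3,dy=-3->D
  (3,9):dx=+8,dy=-11->D; (4,5):dx=+5,dy=+5->C; (4,6):dx=-3,dy=-9->C; (4,7):dx=-2,dy=-5->C
  (4,8):dx=-1,dy=+1->D; (4,9):dx=+4,dy=-7->D; (5,6):dx=-8,dy=-14->C; (5,7):dx=-7,dy=-10->C
  (5,8):dx=-6,dy=-4->C; (5,9):dx=-1,dy=-12->C; (6,7):dx=+1,dy=+4->C; (6,8):dx=+2,dy=+10->C
  (6,9):dx=+7,dy=+2->C; (7,8):dx=+1,dy=+6->C; (7,9):dx=+6,dy=-2->D; (8,9):dx=+5,dy=-8->D
Step 2: C = 23, D = 13, total pairs = 36.
Step 3: tau = (C - D)/(n(n-1)/2) = (23 - 13)/36 = 0.277778.
Step 4: Exact two-sided p-value (enumerate n! = 362880 permutations of y under H0): p = 0.358488.
Step 5: alpha = 0.1. fail to reject H0.

tau_b = 0.2778 (C=23, D=13), p = 0.358488, fail to reject H0.
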